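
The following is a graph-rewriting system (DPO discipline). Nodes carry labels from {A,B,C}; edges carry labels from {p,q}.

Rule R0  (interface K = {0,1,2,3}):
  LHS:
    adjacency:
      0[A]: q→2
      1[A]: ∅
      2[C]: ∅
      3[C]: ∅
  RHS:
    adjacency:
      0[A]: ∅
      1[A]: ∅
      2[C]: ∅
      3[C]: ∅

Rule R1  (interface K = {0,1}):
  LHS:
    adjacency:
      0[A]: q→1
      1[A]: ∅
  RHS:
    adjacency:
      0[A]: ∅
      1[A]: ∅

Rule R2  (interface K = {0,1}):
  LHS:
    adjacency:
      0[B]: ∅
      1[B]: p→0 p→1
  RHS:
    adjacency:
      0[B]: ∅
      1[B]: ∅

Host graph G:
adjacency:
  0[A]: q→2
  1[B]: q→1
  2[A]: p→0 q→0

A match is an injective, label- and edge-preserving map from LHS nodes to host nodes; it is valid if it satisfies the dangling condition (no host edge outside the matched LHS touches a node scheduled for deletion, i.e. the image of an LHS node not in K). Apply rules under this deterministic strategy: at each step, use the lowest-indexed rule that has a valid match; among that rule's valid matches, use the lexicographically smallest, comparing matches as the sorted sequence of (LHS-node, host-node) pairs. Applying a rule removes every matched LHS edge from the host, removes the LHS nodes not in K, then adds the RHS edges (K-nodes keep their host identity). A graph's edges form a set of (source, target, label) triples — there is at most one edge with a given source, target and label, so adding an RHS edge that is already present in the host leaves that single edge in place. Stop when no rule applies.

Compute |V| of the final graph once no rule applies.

initial: |V|=3 |E|=4  E = 0-q->2 1-q->1 2-p->0 2-q->0
step 1: apply R1 at {0↦0, 1↦2}  → |V|=3 |E|=3  E = 1-q->1 2-p->0 2-q->0
step 2: apply R1 at {0↦2, 1↦0}  → |V|=3 |E|=2  E = 1-q->1 2-p->0
final graph: no rule applies after step 2
NF nodes: {0:A, 1:B, 2:A}

Answer: 3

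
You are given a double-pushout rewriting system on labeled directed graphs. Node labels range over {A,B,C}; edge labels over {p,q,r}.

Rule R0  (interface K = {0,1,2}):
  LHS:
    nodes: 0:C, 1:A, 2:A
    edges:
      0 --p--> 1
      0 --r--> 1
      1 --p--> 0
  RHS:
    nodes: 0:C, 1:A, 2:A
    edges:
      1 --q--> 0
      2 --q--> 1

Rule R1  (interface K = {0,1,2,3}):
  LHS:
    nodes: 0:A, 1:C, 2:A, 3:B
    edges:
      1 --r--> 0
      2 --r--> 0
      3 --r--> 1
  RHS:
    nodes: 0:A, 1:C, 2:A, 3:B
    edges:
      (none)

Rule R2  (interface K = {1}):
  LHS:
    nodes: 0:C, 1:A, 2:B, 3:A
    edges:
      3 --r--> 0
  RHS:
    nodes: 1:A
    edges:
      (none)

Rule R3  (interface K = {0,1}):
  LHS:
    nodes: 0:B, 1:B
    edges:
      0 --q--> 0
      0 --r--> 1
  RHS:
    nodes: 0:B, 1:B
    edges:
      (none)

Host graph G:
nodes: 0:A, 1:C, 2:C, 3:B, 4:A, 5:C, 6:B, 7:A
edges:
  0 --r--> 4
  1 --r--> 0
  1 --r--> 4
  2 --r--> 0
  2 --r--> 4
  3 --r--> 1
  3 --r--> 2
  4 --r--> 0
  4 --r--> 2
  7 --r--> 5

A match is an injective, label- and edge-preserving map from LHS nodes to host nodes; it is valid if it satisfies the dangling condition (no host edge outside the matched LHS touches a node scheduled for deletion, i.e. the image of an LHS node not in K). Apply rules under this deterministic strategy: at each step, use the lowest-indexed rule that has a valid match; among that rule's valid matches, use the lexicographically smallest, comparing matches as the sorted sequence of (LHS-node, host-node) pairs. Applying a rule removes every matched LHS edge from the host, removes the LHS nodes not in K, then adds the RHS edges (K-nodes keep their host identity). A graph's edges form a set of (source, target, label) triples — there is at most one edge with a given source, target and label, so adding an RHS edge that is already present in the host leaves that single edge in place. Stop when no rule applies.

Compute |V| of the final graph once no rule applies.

Answer: 5

Derivation:
start.  V:8 E:10  edges: 0-r->4 1-r->0 1-r->4 2-r->0 2-r->4 3-r->1 3-r->2 4-r->0 4-r->2 7-r->5
1. fire R1 via {0↦0, 1↦1, 2↦4, 3↦3}  →  V:8 E:7  edges: 0-r->4 1-r->4 2-r->0 2-r->4 3-r->2 4-r->2 7-r->5
2. fire R1 via {0↦4, 1↦2, 2↦0, 3↦3}  →  V:8 E:4  edges: 1-r->4 2-r->0 4-r->2 7-r->5
3. fire R2 via {0↦5, 1↦0, 2↦3, 3↦7}  →  V:5 E:3  edges: 1-r->4 2-r->0 4-r->2
final graph: no rule applies after step 3
NF nodes: {0:A, 1:C, 2:C, 4:A, 6:B}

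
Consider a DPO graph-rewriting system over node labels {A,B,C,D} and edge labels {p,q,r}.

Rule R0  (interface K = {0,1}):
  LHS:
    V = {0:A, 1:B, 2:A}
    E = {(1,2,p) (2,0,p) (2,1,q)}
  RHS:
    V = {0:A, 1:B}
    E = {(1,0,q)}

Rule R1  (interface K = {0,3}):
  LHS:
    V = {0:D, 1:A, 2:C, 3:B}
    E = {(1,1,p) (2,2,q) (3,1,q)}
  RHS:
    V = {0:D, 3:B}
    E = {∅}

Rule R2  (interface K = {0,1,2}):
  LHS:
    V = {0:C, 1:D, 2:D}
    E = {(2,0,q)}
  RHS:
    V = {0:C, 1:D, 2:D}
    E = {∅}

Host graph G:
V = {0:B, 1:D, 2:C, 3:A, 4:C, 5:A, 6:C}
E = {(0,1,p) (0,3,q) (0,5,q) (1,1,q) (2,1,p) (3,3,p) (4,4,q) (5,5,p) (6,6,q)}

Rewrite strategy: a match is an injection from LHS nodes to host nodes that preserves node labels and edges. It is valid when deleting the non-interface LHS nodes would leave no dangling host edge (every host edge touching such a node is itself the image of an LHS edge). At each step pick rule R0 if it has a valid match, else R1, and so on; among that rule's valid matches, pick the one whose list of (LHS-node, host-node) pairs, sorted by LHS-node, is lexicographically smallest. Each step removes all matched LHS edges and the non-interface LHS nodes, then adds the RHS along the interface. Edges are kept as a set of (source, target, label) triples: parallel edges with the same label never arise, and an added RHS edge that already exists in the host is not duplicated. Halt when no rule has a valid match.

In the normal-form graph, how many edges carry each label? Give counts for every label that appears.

[0] host  ⇒  7 nodes, 9 edges  {0-p->1 0-q->3 0-q->5 1-q->1 2-p->1 3-p->3 4-q->4 5-p->5 6-q->6}
[1] R1 @ {0↦1, 1↦3, 2↦4, 3↦0}  ⇒  5 nodes, 6 edges  {0-p->1 0-q->5 1-q->1 2-p->1 5-p->5 6-q->6}
[2] R1 @ {0↦1, 1↦5, 2↦6, 3↦0}  ⇒  3 nodes, 3 edges  {0-p->1 1-q->1 2-p->1}
normal form: no rule applies after step 2
NF edges: [(0, 1, 'p'), (1, 1, 'q'), (2, 1, 'p')]

Answer: p:2 q:1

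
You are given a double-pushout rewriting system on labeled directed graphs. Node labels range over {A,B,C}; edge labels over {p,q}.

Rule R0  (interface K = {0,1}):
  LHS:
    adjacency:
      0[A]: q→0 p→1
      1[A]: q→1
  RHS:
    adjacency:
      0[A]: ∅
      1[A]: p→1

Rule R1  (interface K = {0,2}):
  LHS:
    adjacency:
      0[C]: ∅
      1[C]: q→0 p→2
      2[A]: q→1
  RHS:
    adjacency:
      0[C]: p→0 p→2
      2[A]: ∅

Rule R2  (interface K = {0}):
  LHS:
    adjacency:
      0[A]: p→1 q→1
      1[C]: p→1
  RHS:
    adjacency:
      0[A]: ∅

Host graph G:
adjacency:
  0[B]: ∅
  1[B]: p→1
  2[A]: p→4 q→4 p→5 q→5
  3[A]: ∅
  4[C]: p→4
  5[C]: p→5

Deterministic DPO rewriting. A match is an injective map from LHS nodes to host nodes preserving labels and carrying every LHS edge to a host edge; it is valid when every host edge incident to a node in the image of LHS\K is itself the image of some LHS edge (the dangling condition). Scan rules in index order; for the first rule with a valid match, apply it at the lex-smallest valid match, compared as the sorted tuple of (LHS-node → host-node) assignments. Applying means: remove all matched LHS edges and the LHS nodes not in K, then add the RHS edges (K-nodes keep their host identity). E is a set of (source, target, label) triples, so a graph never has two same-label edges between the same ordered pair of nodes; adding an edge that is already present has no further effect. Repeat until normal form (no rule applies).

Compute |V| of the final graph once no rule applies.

Answer: 4

Rewrite trace:
initial: |V|=6 |E|=7  E = 1-p->1 2-p->4 2-q->4 2-p->5 2-q->5 4-p->4 5-p->5
step 1: apply R2 at {0↦2, 1↦4}  → |V|=5 |E|=4  E = 1-p->1 2-p->5 2-q->5 5-p->5
step 2: apply R2 at {0↦2, 1↦5}  → |V|=4 |E|=1  E = 1-p->1
final graph: no rule applies after step 2
NF nodes: {0:B, 1:B, 2:A, 3:A}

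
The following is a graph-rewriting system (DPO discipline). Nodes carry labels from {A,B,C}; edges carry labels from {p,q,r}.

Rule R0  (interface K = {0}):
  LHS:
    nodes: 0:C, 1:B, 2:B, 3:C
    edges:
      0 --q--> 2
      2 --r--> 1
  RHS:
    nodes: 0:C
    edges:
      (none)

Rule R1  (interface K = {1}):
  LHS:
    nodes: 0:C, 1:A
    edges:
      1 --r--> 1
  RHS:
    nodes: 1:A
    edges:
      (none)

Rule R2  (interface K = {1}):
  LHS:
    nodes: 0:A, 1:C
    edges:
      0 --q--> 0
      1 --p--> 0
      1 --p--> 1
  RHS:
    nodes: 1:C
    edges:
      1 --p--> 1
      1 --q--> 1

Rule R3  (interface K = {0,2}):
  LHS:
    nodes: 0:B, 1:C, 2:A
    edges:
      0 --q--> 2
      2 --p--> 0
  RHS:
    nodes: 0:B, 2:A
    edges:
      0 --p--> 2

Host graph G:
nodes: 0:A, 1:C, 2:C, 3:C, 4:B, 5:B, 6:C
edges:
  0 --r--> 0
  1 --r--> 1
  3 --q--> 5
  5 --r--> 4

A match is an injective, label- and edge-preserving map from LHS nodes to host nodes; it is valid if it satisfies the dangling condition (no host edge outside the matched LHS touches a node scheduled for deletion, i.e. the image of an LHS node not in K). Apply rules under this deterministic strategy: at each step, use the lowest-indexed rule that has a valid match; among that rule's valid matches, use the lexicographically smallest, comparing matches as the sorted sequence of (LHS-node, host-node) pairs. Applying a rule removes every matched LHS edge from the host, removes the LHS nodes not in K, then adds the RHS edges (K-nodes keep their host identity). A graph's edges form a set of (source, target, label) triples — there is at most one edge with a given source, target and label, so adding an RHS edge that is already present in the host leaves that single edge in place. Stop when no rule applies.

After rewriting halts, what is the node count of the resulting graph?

[0] host  ⇒  7 nodes, 4 edges  {0-r->0 1-r->1 3-q->5 5-r->4}
[1] R0 @ {0↦3, 1↦4, 2↦5, 3↦2}  ⇒  4 nodes, 2 edges  {0-r->0 1-r->1}
[2] R1 @ {0↦3, 1↦0}  ⇒  3 nodes, 1 edges  {1-r->1}
final graph: no rule applies after step 2
NF nodes: {0:A, 1:C, 6:C}

Answer: 3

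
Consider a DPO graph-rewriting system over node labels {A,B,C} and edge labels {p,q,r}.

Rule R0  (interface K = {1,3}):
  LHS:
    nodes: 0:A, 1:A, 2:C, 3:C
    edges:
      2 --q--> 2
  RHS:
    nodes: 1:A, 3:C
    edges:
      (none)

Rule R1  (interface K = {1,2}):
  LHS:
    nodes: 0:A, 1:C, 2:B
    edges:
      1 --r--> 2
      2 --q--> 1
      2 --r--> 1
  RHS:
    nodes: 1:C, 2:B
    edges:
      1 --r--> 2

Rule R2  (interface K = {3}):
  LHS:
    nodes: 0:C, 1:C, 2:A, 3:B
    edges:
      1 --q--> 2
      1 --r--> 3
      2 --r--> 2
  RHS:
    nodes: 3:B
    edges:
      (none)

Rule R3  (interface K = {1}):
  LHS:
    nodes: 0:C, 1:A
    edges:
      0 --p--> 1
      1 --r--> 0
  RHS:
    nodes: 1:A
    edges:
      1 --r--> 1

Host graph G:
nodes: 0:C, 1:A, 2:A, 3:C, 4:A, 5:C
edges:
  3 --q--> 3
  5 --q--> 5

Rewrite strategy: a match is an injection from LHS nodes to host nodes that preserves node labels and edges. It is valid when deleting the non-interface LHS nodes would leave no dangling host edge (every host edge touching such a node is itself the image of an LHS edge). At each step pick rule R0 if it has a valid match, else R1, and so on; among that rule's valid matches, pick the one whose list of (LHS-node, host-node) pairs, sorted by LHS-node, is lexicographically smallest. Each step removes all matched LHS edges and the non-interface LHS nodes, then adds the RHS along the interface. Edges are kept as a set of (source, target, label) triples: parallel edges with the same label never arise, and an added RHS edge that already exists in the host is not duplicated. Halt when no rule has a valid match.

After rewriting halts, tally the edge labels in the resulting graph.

Answer: (no edges)

Rewrite trace:
initial: |V|=6 |E|=2  E = 3-q->3 5-q->5
step 1: apply R0 at {0↦1, 1↦2, 2↦3, 3↦0}  → |V|=4 |E|=1  E = 5-q->5
step 2: apply R0 at {0↦2, 1↦4, 2↦5, 3↦0}  → |V|=2 |E|=0  E = ∅
final graph: no rule applies after step 2
NF edges: []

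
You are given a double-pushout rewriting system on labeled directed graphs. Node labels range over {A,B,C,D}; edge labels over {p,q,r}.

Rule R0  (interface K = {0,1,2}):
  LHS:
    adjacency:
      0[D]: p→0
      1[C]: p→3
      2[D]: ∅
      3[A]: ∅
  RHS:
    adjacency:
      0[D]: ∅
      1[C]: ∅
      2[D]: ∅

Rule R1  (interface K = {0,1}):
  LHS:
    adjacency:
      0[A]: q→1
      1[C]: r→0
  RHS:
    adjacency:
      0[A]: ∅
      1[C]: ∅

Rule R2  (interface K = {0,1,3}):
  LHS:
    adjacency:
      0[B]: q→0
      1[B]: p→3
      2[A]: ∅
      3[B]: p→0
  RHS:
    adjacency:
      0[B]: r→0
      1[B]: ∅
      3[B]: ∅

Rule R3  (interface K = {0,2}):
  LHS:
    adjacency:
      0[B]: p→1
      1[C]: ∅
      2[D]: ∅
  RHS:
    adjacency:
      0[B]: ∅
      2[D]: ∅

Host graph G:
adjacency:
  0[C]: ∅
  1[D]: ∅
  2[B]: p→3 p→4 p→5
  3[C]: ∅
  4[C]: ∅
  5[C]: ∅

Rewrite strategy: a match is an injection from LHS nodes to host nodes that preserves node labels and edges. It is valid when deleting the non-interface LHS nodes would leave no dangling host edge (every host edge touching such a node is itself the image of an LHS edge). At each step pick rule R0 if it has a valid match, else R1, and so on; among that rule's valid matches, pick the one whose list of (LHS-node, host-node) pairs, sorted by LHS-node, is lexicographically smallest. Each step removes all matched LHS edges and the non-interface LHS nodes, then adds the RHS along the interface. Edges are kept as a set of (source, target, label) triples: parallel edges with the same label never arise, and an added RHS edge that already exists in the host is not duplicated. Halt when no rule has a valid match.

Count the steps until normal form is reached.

Answer: 3

Derivation:
start.  V:6 E:3  edges: 2-p->3 2-p->4 2-p->5
1. fire R3 via {0↦2, 1↦3, 2↦1}  →  V:5 E:2  edges: 2-p->4 2-p->5
2. fire R3 via {0↦2, 1↦4, 2↦1}  →  V:4 E:1  edges: 2-p->5
3. fire R3 via {0↦2, 1↦5, 2↦1}  →  V:3 E:0  edges: ∅
halt: no rule applies after step 3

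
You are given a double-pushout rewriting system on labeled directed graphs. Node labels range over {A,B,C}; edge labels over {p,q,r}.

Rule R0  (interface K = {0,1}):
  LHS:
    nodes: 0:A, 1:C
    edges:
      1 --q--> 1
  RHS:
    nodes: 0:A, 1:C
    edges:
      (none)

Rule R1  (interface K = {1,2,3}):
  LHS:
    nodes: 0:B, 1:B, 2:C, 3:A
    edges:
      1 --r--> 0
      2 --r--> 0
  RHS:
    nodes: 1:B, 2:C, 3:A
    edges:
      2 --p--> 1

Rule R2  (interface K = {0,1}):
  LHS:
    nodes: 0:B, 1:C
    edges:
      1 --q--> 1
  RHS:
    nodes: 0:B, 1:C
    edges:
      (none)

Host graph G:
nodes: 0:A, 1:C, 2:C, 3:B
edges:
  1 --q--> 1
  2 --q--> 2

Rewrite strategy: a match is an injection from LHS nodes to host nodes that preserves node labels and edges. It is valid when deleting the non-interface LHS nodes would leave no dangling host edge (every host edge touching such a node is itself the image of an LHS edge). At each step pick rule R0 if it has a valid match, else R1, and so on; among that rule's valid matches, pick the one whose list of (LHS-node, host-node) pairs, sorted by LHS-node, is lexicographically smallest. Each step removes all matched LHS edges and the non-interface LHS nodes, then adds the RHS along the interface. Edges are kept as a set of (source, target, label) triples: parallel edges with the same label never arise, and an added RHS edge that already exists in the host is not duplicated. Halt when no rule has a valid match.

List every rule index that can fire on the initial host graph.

Answer: [R0,R2]

Derivation:
R0: 2 valid matches — {0↦0, 1↦1}, {0↦0, 1↦2}
R1: no valid match — LHS pattern not found
R2: 2 valid matches — {0↦3, 1↦1}, {0↦3, 1↦2}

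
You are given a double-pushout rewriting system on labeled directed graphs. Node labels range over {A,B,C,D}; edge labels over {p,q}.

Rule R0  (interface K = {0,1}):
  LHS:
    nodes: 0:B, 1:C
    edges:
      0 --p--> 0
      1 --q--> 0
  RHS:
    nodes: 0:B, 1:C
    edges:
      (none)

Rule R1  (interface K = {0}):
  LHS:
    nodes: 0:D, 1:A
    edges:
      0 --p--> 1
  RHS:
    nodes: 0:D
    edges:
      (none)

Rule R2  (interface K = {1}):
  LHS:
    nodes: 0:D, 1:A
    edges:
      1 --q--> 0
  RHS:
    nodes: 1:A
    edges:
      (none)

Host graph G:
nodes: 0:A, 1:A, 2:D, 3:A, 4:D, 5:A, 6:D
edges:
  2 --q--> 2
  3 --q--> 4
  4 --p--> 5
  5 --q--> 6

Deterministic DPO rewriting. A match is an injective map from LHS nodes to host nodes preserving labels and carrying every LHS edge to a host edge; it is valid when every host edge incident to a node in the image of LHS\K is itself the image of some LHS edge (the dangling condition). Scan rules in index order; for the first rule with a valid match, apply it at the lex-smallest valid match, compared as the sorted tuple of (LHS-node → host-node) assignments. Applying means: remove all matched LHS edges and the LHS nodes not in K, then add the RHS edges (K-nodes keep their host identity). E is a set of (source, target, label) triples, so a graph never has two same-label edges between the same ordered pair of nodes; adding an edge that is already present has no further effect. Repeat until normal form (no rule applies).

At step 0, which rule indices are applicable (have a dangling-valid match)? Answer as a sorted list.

R0: no valid match — LHS pattern not found
R1: no valid match — 1 raw match, all fail dangling condition
R2: 1 valid match — {0↦6, 1↦5}

Answer: [R2]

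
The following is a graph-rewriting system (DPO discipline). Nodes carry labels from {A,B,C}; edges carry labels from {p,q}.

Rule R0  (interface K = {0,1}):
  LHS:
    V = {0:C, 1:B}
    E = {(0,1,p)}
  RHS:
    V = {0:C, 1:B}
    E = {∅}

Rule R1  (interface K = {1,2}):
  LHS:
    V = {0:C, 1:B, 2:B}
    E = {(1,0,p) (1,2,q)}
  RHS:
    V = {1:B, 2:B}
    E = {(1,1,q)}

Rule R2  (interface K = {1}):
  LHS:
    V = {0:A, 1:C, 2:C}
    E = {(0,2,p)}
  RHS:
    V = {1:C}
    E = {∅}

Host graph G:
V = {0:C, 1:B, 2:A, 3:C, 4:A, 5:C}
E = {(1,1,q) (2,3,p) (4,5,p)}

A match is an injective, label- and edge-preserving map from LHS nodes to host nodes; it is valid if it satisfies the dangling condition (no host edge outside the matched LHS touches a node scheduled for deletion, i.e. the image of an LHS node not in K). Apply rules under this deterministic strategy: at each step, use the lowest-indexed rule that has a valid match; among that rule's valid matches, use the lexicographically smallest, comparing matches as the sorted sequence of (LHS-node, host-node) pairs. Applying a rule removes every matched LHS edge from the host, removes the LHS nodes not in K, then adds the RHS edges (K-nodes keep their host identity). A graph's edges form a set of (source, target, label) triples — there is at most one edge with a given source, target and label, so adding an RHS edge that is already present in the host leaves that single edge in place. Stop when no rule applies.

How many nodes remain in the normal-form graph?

Answer: 2

Steps:
start.  V:6 E:3  edges: 1-q->1 2-p->3 4-p->5
1. fire R2 via {0↦2, 1↦0, 2↦3}  →  V:4 E:2  edges: 1-q->1 4-p->5
2. fire R2 via {0↦4, 1↦0, 2↦5}  →  V:2 E:1  edges: 1-q->1
normal form: no rule applies after step 2
NF nodes: {0:C, 1:B}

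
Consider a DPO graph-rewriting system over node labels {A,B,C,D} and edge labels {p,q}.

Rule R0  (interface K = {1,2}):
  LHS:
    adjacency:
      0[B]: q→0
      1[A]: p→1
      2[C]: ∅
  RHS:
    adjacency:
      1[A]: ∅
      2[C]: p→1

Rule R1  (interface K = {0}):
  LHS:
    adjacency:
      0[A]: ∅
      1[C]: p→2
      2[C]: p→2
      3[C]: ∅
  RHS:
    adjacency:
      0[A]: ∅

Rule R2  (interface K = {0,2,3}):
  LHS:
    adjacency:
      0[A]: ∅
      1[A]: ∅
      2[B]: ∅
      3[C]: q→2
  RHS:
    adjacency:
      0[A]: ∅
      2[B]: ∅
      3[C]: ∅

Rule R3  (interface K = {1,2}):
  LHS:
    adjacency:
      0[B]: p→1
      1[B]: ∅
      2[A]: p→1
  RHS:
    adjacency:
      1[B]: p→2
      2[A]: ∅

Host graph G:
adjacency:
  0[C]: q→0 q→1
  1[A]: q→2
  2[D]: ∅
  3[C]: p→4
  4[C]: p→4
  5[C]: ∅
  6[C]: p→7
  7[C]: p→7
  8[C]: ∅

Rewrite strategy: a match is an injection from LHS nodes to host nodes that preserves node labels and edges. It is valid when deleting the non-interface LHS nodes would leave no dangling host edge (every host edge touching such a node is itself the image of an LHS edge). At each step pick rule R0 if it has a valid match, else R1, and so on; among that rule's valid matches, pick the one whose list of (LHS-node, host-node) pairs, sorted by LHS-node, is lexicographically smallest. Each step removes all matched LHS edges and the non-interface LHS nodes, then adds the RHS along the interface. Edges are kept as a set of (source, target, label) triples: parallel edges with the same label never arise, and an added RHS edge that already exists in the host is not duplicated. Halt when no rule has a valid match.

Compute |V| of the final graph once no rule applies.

initial: |V|=9 |E|=7  E = 0-q->0 0-q->1 1-q->2 3-p->4 4-p->4 6-p->7 7-p->7
step 1: apply R1 at {0↦1, 1↦3, 2↦4, 3↦5}  → |V|=6 |E|=5  E = 0-q->0 0-q->1 1-q->2 6-p->7 7-p->7
step 2: apply R1 at {0↦1, 1↦6, 2↦7, 3↦8}  → |V|=3 |E|=3  E = 0-q->0 0-q->1 1-q->2
halt: no rule applies after step 2
NF nodes: {0:C, 1:A, 2:D}

Answer: 3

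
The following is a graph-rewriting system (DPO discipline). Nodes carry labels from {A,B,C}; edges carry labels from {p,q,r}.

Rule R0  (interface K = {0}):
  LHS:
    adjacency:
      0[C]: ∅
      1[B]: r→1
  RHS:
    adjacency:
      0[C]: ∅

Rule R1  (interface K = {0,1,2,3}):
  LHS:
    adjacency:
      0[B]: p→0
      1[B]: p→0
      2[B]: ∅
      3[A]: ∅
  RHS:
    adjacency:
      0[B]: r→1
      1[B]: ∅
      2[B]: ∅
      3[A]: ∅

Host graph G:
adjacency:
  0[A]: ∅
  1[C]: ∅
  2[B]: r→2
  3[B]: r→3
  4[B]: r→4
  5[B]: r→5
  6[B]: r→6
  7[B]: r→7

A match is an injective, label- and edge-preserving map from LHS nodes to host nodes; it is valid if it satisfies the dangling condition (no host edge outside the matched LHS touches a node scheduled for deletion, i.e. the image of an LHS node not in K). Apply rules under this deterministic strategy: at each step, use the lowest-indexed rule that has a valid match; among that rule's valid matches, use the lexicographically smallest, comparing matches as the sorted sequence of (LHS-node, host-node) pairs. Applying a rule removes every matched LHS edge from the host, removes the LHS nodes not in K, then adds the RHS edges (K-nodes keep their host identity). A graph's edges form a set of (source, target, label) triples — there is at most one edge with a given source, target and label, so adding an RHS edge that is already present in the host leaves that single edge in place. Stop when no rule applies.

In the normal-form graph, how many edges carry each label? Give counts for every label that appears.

initial: |V|=8 |E|=6  E = 2-r->2 3-r->3 4-r->4 5-r->5 6-r->6 7-r->7
step 1: apply R0 at {0↦1, 1↦2}  → |V|=7 |E|=5  E = 3-r->3 4-r->4 5-r->5 6-r->6 7-r->7
step 2: apply R0 at {0↦1, 1↦3}  → |V|=6 |E|=4  E = 4-r->4 5-r->5 6-r->6 7-r->7
step 3: apply R0 at {0↦1, 1↦4}  → |V|=5 |E|=3  E = 5-r->5 6-r->6 7-r->7
step 4: apply R0 at {0↦1, 1↦5}  → |V|=4 |E|=2  E = 6-r->6 7-r->7
step 5: apply R0 at {0↦1, 1↦6}  → |V|=3 |E|=1  E = 7-r->7
step 6: apply R0 at {0↦1, 1↦7}  → |V|=2 |E|=0  E = ∅
normal form: no rule applies after step 6
NF edges: []

Answer: (no edges)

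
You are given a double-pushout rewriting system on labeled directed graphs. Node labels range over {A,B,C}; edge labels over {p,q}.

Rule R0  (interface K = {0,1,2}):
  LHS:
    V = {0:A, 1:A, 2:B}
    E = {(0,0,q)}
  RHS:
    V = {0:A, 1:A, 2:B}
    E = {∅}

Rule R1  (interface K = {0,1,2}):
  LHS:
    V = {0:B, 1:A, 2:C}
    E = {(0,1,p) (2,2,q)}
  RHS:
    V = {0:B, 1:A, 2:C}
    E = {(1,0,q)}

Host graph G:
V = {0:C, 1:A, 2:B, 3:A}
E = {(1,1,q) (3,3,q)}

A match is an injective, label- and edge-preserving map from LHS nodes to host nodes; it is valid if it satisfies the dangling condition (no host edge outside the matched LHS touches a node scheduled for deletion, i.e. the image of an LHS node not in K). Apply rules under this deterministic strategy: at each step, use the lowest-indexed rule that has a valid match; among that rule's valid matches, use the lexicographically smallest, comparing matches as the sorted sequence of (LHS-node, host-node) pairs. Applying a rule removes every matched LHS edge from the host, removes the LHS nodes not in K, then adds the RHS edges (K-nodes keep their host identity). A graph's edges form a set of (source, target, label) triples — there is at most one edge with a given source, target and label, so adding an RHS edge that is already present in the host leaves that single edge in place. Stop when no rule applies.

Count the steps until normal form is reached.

initial: |V|=4 |E|=2  E = 1-q->1 3-q->3
step 1: apply R0 at {0↦1, 1↦3, 2↦2}  → |V|=4 |E|=1  E = 3-q->3
step 2: apply R0 at {0↦3, 1↦1, 2↦2}  → |V|=4 |E|=0  E = ∅
halt: no rule applies after step 2

Answer: 2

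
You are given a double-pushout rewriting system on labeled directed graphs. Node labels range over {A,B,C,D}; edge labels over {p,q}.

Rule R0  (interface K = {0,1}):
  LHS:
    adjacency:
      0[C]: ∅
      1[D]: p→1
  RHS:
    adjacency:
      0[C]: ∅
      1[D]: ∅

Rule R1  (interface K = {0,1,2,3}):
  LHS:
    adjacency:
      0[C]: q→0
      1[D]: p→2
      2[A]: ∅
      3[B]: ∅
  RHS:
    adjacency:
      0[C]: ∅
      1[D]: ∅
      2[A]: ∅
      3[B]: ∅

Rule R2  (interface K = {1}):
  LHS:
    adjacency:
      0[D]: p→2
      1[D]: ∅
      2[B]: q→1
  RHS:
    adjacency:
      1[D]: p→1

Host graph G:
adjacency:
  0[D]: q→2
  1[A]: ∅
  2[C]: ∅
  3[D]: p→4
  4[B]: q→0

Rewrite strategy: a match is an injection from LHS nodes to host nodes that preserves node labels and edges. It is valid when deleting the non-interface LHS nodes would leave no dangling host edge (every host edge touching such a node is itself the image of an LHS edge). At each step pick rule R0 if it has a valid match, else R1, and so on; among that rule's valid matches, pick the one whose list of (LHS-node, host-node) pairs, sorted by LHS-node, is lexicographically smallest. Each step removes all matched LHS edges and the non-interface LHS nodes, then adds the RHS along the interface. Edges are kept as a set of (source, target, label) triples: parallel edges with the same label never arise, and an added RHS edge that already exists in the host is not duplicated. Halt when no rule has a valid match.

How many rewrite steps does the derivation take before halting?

Answer: 2

Steps:
start.  V:5 E:3  edges: 0-q->2 3-p->4 4-q->0
1. fire R2 via {0↦3, 1↦0, 2↦4}  →  V:3 E:2  edges: 0-p->0 0-q->2
2. fire R0 via {0↦2, 1↦0}  →  V:3 E:1  edges: 0-q->2
halt: no rule applies after step 2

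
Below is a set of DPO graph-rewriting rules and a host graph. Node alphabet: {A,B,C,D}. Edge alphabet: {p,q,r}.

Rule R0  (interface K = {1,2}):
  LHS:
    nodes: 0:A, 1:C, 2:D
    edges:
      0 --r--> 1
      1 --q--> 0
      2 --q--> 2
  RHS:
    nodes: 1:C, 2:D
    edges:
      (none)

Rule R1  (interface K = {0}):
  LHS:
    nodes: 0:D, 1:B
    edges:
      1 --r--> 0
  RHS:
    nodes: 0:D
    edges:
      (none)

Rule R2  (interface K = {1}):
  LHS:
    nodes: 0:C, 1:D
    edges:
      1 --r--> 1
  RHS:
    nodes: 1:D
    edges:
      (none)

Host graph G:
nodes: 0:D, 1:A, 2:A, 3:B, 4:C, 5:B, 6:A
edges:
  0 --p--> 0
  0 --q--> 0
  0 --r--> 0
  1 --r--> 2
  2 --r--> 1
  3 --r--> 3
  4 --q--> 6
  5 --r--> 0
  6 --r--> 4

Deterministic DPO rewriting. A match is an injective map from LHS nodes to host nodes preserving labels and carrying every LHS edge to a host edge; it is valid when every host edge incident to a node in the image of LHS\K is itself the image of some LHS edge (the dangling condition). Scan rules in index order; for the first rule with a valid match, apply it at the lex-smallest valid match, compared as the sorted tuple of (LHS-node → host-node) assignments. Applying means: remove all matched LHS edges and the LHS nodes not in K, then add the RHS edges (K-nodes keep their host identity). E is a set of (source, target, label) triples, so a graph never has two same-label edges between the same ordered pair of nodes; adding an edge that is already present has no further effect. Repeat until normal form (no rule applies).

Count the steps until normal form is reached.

initial: |V|=7 |E|=9  E = 0-p->0 0-q->0 0-r->0 1-r->2 2-r->1 3-r->3 4-q->6 5-r->0 6-r->4
step 1: apply R0 at {0↦6, 1↦4, 2↦0}  → |V|=6 |E|=6  E = 0-p->0 0-r->0 1-r->2 2-r->1 3-r->3 5-r->0
step 2: apply R1 at {0↦0, 1↦5}  → |V|=5 |E|=5  E = 0-p->0 0-r->0 1-r->2 2-r->1 3-r->3
step 3: apply R2 at {0↦4, 1↦0}  → |V|=4 |E|=4  E = 0-p->0 1-r->2 2-r->1 3-r->3
halt: no rule applies after step 3

Answer: 3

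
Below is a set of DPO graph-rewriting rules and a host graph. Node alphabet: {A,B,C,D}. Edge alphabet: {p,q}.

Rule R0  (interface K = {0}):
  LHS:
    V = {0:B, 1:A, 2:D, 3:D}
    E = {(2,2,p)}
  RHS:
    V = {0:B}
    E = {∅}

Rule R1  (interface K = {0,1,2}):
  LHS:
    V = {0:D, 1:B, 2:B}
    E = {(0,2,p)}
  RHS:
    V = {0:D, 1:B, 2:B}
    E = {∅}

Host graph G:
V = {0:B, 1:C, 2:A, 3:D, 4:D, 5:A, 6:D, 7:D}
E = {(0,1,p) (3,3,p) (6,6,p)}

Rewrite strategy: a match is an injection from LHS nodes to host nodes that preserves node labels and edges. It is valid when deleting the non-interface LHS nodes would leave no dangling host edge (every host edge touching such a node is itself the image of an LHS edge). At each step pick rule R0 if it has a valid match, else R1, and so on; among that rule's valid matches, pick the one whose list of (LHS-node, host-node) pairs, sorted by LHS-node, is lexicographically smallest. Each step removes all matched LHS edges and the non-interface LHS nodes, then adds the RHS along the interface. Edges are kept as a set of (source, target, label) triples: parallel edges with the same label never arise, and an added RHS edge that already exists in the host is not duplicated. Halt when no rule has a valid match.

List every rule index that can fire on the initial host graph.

R0: 8 valid matches — {0↦0, 1↦2, 2↦3, 3↦4}, {0↦0, 1↦2, 2↦3, 3↦7}, {0↦0, 1↦2, 2↦6, 3↦4} (+5 more)
R1: no valid match — LHS pattern not found

Answer: [R0]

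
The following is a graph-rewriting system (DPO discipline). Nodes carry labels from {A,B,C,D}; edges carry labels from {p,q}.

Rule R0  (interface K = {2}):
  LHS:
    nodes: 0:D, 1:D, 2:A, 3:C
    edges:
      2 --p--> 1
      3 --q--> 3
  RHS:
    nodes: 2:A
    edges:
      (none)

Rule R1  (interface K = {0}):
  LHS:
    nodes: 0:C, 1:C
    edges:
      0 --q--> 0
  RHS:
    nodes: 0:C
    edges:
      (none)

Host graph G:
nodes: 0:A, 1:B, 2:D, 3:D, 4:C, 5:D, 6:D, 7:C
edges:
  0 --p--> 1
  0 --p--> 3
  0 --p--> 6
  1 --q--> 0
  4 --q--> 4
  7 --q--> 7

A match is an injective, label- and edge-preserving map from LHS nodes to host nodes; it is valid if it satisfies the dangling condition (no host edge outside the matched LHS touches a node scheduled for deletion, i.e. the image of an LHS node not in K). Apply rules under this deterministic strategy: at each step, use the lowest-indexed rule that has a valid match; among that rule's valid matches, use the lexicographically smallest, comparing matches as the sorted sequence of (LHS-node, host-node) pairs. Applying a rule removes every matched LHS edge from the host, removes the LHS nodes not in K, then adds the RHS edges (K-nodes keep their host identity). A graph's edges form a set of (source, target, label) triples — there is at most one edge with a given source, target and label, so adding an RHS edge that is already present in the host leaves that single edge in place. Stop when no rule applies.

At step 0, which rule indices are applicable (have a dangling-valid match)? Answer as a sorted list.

Answer: [R0]

Steps:
R0: 8 valid matches — {0↦2, 1↦3, 2↦0, 3↦4}, {0↦2, 1↦3, 2↦0, 3↦7}, {0↦2, 1↦6, 2↦0, 3↦4} (+5 more)
R1: no valid match — 2 raw matches, all fail dangling condition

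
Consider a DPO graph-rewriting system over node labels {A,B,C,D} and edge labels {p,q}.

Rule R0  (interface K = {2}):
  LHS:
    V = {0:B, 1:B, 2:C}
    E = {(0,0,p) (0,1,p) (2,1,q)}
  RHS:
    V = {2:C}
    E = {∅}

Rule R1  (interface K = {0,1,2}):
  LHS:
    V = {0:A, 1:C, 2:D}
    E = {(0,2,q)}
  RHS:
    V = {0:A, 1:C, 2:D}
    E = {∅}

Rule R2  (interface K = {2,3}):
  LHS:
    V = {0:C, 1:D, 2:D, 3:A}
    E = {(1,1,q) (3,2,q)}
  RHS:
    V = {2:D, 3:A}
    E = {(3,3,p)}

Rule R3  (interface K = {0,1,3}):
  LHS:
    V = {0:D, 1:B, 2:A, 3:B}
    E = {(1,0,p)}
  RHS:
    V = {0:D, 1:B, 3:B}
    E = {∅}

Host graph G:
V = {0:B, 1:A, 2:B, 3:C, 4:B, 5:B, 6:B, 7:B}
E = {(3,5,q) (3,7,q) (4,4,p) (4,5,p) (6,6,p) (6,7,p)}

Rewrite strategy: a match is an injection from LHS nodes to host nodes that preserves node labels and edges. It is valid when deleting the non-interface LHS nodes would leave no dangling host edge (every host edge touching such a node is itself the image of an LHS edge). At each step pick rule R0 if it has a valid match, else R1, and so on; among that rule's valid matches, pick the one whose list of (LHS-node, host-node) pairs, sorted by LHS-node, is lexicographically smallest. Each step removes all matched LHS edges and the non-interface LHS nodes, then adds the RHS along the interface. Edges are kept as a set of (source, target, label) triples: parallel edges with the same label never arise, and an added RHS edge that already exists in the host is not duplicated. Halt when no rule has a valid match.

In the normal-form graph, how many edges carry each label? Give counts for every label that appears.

Answer: (no edges)

Steps:
start.  V:8 E:6  edges: 3-q->5 3-q->7 4-p->4 4-p->5 6-p->6 6-p->7
1. fire R0 via {0↦4, 1↦5, 2↦3}  →  V:6 E:3  edges: 3-q->7 6-p->6 6-p->7
2. fire R0 via {0↦6, 1↦7, 2↦3}  →  V:4 E:0  edges: ∅
normal form: no rule applies after step 2
NF edges: []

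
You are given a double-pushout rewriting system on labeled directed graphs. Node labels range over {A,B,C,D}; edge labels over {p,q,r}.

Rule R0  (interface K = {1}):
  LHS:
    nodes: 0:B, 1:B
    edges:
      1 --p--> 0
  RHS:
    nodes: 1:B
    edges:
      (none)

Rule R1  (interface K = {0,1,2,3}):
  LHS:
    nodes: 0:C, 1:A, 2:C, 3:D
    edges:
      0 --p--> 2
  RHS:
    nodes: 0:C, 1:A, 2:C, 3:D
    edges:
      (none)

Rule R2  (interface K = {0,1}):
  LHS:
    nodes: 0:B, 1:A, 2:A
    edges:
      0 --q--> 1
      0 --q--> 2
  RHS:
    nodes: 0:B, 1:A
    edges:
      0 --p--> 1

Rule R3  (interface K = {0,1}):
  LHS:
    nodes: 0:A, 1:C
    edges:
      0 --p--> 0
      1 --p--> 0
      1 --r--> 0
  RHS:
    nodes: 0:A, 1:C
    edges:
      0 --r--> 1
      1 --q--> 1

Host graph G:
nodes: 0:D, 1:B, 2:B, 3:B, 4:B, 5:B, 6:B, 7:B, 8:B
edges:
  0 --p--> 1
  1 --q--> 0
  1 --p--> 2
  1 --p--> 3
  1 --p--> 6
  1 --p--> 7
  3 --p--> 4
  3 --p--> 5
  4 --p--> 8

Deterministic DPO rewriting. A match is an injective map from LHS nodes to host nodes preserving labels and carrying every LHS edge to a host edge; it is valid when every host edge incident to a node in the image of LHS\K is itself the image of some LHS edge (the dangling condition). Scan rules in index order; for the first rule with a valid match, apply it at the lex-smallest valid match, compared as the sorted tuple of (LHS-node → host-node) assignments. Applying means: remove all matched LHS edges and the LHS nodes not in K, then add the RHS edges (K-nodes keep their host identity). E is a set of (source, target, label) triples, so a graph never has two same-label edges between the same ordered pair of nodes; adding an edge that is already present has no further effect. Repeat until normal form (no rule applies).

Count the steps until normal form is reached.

[0] host  ⇒  9 nodes, 9 edges  {0-p->1 1-q->0 1-p->2 1-p->3 1-p->6 1-p->7 3-p->4 3-p->5 4-p->8}
[1] R0 @ {0↦2, 1↦1}  ⇒  8 nodes, 8 edges  {0-p->1 1-q->0 1-p->3 1-p->6 1-p->7 3-p->4 3-p->5 4-p->8}
[2] R0 @ {0↦5, 1↦3}  ⇒  7 nodes, 7 edges  {0-p->1 1-q->0 1-p->3 1-p->6 1-p->7 3-p->4 4-p->8}
[3] R0 @ {0↦6, 1↦1}  ⇒  6 nodes, 6 edges  {0-p->1 1-q->0 1-p->3 1-p->7 3-p->4 4-p->8}
[4] R0 @ {0↦7, 1↦1}  ⇒  5 nodes, 5 edges  {0-p->1 1-q->0 1-p->3 3-p->4 4-p->8}
[5] R0 @ {0↦8, 1↦4}  ⇒  4 nodes, 4 edges  {0-p->1 1-q->0 1-p->3 3-p->4}
[6] R0 @ {0↦4, 1↦3}  ⇒  3 nodes, 3 edges  {0-p->1 1-q->0 1-p->3}
[7] R0 @ {0↦3, 1↦1}  ⇒  2 nodes, 2 edges  {0-p->1 1-q->0}
final graph: no rule applies after step 7

Answer: 7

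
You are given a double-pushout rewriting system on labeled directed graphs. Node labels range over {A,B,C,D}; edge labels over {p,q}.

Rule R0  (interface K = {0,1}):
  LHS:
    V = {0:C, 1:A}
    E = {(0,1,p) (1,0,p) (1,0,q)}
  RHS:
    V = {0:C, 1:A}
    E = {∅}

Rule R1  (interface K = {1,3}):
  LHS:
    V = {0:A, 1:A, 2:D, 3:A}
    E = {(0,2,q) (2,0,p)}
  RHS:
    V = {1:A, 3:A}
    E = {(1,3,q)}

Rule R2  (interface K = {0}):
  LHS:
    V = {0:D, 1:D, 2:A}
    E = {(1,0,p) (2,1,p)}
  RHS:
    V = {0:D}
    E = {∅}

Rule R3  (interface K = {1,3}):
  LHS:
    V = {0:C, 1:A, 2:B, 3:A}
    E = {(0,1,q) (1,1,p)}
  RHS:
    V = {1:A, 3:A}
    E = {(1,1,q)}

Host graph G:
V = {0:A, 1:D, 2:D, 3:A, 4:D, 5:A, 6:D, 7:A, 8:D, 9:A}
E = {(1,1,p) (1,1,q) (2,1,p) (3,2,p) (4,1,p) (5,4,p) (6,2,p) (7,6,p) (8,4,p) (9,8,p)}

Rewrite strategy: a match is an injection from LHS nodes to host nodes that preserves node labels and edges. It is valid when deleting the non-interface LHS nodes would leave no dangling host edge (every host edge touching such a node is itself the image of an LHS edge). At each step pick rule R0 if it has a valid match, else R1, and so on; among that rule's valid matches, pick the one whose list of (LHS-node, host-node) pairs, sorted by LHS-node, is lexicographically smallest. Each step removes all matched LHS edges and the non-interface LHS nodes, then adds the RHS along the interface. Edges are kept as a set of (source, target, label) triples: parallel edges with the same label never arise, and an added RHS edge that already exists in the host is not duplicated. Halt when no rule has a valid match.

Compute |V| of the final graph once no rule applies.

[0] host  ⇒  10 nodes, 10 edges  {1-p->1 1-q->1 2-p->1 3-p->2 4-p->1 5-p->4 6-p->2 7-p->6 8-p->4 9-p->8}
[1] R2 @ {0↦2, 1↦6, 2↦7}  ⇒  8 nodes, 8 edges  {1-p->1 1-q->1 2-p->1 3-p->2 4-p->1 5-p->4 8-p->4 9-p->8}
[2] R2 @ {0↦1, 1↦2, 2↦3}  ⇒  6 nodes, 6 edges  {1-p->1 1-q->1 4-p->1 5-p->4 8-p->4 9-p->8}
[3] R2 @ {0↦4, 1↦8, 2↦9}  ⇒  4 nodes, 4 edges  {1-p->1 1-q->1 4-p->1 5-p->4}
[4] R2 @ {0↦1, 1↦4, 2↦5}  ⇒  2 nodes, 2 edges  {1-p->1 1-q->1}
normal form: no rule applies after step 4
NF nodes: {0:A, 1:D}

Answer: 2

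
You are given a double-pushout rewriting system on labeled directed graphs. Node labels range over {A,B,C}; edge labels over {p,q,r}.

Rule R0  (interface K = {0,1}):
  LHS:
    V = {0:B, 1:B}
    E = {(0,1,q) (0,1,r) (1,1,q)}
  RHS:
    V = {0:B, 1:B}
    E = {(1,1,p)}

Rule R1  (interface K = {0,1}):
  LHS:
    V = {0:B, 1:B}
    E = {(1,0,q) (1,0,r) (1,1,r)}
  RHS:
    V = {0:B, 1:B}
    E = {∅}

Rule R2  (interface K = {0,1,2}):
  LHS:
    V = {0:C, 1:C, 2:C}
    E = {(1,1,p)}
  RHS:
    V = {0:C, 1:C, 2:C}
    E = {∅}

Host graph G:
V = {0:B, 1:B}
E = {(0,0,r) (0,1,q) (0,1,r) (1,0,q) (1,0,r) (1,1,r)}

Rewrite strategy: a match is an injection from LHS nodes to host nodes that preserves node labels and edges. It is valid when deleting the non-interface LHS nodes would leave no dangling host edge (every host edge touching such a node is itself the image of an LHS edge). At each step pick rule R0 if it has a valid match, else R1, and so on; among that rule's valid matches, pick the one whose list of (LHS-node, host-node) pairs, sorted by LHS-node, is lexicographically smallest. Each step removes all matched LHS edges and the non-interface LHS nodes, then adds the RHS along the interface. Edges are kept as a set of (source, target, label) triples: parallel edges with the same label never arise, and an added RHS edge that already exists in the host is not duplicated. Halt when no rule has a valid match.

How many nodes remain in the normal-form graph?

Answer: 2

Rewrite trace:
initial: |V|=2 |E|=6  E = 0-r->0 0-q->1 0-r->1 1-q->0 1-r->0 1-r->1
step 1: apply R1 at {0↦0, 1↦1}  → |V|=2 |E|=3  E = 0-r->0 0-q->1 0-r->1
step 2: apply R1 at {0↦1, 1↦0}  → |V|=2 |E|=0  E = ∅
halt: no rule applies after step 2
NF nodes: {0:B, 1:B}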